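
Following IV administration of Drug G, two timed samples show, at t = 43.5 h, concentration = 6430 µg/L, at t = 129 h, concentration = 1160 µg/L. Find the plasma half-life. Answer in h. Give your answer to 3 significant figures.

k = ln(C₁/C₂) / (t₂ − t₁) = ln(6430/1160) / (129 − 43.5)
  = 1.713 / 85.50 = 0.02004 h⁻¹
t½ = ln2 / k = 0.693147 / 0.02004 = 34.59 h

34.6 h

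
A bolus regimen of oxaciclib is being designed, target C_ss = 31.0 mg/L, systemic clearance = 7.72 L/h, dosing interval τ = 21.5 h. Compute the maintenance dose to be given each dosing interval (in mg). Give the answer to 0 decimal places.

5145 mg

At steady state, Dose/τ = Css × CL.
Dose = Css × CL × τ = 31.0 × 7.720 × 21.5 = 5145 mg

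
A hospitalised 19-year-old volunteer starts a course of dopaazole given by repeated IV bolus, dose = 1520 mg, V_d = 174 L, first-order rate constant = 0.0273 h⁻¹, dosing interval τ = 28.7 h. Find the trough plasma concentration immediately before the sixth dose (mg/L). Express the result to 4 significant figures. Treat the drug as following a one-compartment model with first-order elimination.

7.200 mg/L

C₀ per dose = Dose / Vd = 1520 / 174 = 8.736 mg/L
Fraction remaining after one interval: r = e^(−kτ) = e^(−0.02730 × 28.7) = 0.4568
Before dose 6, 5 doses have been given (aged 1τ, 2τ, 3τ, 4τ, 5τ).
C_trough = C₀ × (r + r² + … + r^5) = C₀ × r(1−r^5)/(1−r)
        = 8.736 × 0.4568 × (1 − 0.01989) / (1 − 0.4568) = 7.200 mg/L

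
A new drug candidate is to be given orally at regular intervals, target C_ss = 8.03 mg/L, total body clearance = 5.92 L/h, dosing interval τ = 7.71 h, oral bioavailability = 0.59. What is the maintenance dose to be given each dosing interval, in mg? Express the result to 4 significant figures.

At steady state, F × (Dose/τ) = Css × CL.
Dose = Css × CL × τ / F = 8.03 × 5.920 × 7.71 / 0.59 = 621.2 mg

621.2 mg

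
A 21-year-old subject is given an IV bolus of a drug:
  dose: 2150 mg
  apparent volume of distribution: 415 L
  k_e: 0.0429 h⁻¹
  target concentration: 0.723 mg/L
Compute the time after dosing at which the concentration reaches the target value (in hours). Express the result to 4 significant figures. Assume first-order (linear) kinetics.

45.90 h

C₀ = Dose / Vd = 2150 / 415 = 5.181 mg/L
t = ln(C₀ / C) / k = ln(5.181 / 0.723) / 0.04290
  = ln(7.166) / 0.04290 = 1.969 / 0.04290 = 45.90 h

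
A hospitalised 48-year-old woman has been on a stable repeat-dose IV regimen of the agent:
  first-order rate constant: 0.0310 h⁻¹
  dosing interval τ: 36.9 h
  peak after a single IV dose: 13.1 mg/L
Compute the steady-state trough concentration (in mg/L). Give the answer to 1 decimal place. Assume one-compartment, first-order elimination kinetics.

6.1 mg/L

e^(−kτ) = e^(−0.03100 × 36.9) = 0.3186
Accumulation ratio R = 1 / (1 − e^(−kτ)) = 1 / (1 − 0.3186) = 1.468
Steady-state trough = C₀ × R × e^(−kτ) = 13.1 × 1.468 × 0.3186 = 6.127 mg/L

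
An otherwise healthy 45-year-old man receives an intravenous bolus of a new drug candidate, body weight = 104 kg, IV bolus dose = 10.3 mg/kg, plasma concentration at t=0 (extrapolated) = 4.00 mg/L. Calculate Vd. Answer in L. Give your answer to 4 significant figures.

Dose = 10.3 × 104 = 1071 mg
Vd = Dose / C₀ = 1071 / 4.00 = 267.8 L

267.8 L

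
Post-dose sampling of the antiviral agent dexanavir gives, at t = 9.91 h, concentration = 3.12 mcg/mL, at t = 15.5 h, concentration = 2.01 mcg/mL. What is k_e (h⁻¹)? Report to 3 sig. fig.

k = ln(C₁/C₂) / (t₂ − t₁) = ln(3.12/2.01) / (15.5 − 9.91)
  = 0.4397 / 5.590 = 0.07866 h⁻¹

0.0787 h⁻¹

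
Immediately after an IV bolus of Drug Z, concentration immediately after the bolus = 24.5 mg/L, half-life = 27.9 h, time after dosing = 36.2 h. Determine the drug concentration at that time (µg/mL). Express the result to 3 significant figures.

k = ln2 / t½ = 0.693147 / 27.9 = 0.02484 h⁻¹
C = C₀ · e^(−k·t) = 24.50 × e^(−0.02484 × 36.2)
  = 24.50 × 0.4069 = 9.969 mg/L
(9.969 mg/L = 9.969 µg/mL)

9.97 µg/mL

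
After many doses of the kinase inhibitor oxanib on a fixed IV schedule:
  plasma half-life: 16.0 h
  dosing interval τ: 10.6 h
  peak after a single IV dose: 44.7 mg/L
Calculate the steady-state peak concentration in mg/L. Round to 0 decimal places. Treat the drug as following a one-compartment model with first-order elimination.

k = ln2 / t½ = 0.693147 / 16.0 = 0.04332 h⁻¹
e^(−kτ) = e^(−0.04332 × 10.6) = 0.6318
Accumulation ratio R = 1 / (1 − e^(−kτ)) = 1 / (1 − 0.6318) = 2.716
Steady-state peak = C₀ × R = 44.7 × 2.716 = 121.4 mg/L

121 mg/L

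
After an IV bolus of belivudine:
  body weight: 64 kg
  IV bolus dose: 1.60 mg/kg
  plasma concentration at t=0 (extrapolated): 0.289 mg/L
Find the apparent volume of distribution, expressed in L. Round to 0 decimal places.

354 L

Dose = 1.60 × 64 = 102.4 mg
Vd = Dose / C₀ = 102.4 / 0.289 = 354.3 L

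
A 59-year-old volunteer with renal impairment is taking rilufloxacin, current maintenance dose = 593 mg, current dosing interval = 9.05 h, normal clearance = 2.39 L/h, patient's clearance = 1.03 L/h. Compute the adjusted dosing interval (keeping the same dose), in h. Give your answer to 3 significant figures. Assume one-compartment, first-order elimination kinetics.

To keep the same average steady-state level, dosing rate must scale with clearance.
CL ratio = 1.03 / 2.39 = 0.4310
New interval (same dose) = 9.05 / 0.4310 = 21.00 h

21.0 h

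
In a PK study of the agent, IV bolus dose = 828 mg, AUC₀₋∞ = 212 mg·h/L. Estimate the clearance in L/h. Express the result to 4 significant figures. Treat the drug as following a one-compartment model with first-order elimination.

CL = Dose / AUC = 828 / 212 = 3.906 L/h

3.906 L/h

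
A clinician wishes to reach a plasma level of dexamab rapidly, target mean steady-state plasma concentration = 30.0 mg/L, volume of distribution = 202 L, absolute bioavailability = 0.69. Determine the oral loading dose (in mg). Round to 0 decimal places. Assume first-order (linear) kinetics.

LD = Css × Vd / F = 30.0 × 202 / 0.69 = 8783 mg

8783 mg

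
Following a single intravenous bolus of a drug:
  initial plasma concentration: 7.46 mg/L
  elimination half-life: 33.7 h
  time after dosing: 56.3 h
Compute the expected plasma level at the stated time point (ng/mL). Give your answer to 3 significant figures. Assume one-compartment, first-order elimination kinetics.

k = ln2 / t½ = 0.693147 / 33.7 = 0.02057 h⁻¹
C = C₀ · e^(−k·t) = 7.460 × e^(−0.02057 × 56.3)
  = 7.460 × 0.3141 = 2.343 mg/L
Convert: 2.343 mg/L × 1000 = 2343 ng/mL

2340 ng/mL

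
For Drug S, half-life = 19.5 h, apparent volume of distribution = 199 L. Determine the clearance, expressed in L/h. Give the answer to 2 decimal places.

7.07 L/h

k = ln2 / t½ = 0.693147 / 19.5 = 0.03555 h⁻¹
CL = k × Vd = 0.03555 × 199 = 7.074 L/h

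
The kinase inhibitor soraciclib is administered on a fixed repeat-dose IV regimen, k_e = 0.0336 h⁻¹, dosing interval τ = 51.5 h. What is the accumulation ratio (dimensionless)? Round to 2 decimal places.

e^(−kτ) = e^(−0.03360 × 51.5) = 0.1772
Accumulation ratio R = 1 / (1 − e^(−kτ)) = 1 / (1 − 0.1772) = 1.215

1.22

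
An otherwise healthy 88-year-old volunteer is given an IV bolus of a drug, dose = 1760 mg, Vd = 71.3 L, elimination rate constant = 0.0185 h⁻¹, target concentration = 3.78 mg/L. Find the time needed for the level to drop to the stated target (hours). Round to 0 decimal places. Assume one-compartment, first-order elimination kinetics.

101 h

C₀ = Dose / Vd = 1760 / 71.3 = 24.68 mg/L
t = ln(C₀ / C) / k = ln(24.68 / 3.78) / 0.01850
  = ln(6.529) / 0.01850 = 1.876 / 0.01850 = 101.4 h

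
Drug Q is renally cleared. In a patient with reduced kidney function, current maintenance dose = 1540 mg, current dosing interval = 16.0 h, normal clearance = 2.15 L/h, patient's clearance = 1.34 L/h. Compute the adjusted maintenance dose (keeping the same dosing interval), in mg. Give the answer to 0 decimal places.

To keep the same average steady-state level, dosing rate must scale with clearance.
CL ratio = 1.34 / 2.15 = 0.6233
New dose (same interval) = 1540 × 0.6233 = 959.9 mg

960 mg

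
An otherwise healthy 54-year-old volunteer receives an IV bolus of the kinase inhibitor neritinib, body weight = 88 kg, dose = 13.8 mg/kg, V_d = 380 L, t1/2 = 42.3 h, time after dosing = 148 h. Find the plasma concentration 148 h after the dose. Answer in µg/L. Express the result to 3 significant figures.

Total dose = 13.8 × 88 = 1214 mg
C₀ = Dose / Vd = 1214 / 380 = 3.195 mg/L
k = ln2 / t½ = 0.693147 / 42.3 = 0.01639 h⁻¹
C = C₀ · e^(−k·t) = 3.195 × e^(−0.01639 × 148)
  = 3.195 × 0.08841 = 0.2825 mg/L
Convert: 0.2825 mg/L × 1000 = 282.5 µg/L

283 µg/L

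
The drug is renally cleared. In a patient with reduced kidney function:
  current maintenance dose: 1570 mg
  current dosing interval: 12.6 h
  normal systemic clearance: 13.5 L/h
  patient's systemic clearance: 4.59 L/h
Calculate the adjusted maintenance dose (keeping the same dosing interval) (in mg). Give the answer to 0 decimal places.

534 mg

To keep the same average steady-state level, dosing rate must scale with clearance.
CL ratio = 4.59 / 13.5 = 0.3400
New dose (same interval) = 1570 × 0.3400 = 533.8 mg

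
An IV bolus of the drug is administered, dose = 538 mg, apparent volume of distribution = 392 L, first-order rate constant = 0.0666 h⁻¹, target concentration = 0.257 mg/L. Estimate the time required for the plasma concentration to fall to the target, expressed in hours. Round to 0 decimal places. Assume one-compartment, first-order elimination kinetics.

C₀ = Dose / Vd = 538.0 / 392 = 1.372 mg/L
t = ln(C₀ / C) / k = ln(1.372 / 0.257) / 0.06660
  = ln(5.339) / 0.06660 = 1.675 / 0.06660 = 25.15 h

25 h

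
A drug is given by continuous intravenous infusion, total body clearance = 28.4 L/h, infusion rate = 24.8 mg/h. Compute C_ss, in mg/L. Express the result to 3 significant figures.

At steady state Css = R₀ / CL = 24.8 / 28.40 = 0.8732 mg/L

0.873 mg/L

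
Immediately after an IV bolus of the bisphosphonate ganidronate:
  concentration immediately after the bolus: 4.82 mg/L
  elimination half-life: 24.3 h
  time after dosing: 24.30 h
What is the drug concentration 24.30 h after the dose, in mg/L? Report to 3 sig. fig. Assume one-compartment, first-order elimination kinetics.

2.41 mg/L

k = ln2 / t½ = 0.693147 / 24.3 = 0.02852 h⁻¹
t / t½ = 24.30 / 24.3 = 1 half-lives
C = C₀ × (1/2)^1 = 4.820 × 0.5000 = 2.410 mg/L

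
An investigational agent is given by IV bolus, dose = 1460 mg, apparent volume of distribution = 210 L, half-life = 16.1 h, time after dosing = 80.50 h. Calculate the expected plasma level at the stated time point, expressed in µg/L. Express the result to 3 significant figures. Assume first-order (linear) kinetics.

C₀ = Dose / Vd = 1460 / 210 = 6.952 mg/L
k = ln2 / t½ = 0.693147 / 16.1 = 0.04305 h⁻¹
t / t½ = 80.50 / 16.1 = 5 half-lives
C = C₀ × (1/2)^5 = 6.952 × 0.03125 = 0.2173 mg/L
Convert: 0.2173 mg/L × 1000 = 217.3 µg/L

217 µg/L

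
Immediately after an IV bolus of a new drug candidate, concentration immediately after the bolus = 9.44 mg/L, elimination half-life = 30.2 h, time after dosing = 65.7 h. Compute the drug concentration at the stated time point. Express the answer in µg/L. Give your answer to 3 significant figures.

k = ln2 / t½ = 0.693147 / 30.2 = 0.02295 h⁻¹
C = C₀ · e^(−k·t) = 9.440 × e^(−0.02295 × 65.7)
  = 9.440 × 0.2214 = 2.090 mg/L
Convert: 2.090 mg/L × 1000 = 2090 µg/L

2090 µg/L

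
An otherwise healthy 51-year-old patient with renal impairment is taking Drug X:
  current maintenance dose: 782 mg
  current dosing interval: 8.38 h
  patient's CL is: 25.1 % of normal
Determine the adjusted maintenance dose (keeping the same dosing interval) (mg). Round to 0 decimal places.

To keep the same average steady-state level, dosing rate must scale with clearance.
CL ratio = 25.1 / 100 = 0.2510
New dose (same interval) = 782 × 0.2510 = 196.3 mg

196 mg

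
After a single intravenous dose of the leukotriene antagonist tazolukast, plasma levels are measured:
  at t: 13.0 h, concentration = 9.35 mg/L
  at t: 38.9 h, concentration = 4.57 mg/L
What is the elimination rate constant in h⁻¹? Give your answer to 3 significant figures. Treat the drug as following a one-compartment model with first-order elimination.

k = ln(C₁/C₂) / (t₂ − t₁) = ln(9.35/4.57) / (38.9 − 13.0)
  = 0.7159 / 25.90 = 0.02764 h⁻¹

0.0276 h⁻¹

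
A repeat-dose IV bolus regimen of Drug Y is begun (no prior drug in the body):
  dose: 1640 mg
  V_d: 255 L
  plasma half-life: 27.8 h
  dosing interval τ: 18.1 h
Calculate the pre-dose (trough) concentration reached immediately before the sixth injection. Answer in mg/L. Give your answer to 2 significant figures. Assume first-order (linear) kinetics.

C₀ per dose = Dose / Vd = 1640 / 255 = 6.431 mg/L
k = ln2 / t½ = 0.693147 / 27.8 = 0.02493 h⁻¹
Fraction remaining after one interval: r = e^(−kτ) = e^(−0.02493 × 18.1) = 0.6368
Before dose 6, 5 doses have been given (aged 1τ, 2τ, 3τ, 4τ, 5τ).
C_trough = C₀ × (r + r² + … + r^5) = C₀ × r(1−r^5)/(1−r)
        = 6.431 × 0.6368 × (1 − 0.1047) / (1 − 0.6368) = 10.09 mg/L

10 mg/L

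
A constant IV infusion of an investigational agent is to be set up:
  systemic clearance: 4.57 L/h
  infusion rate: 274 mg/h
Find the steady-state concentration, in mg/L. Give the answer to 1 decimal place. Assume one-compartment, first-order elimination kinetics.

60.0 mg/L

At steady state Css = R₀ / CL = 274 / 4.570 = 59.96 mg/L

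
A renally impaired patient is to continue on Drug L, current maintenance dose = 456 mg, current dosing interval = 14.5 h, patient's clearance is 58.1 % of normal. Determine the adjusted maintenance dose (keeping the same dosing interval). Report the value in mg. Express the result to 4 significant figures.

To keep the same average steady-state level, dosing rate must scale with clearance.
CL ratio = 58.1 / 100 = 0.5810
New dose (same interval) = 456 × 0.5810 = 264.9 mg

264.9 mg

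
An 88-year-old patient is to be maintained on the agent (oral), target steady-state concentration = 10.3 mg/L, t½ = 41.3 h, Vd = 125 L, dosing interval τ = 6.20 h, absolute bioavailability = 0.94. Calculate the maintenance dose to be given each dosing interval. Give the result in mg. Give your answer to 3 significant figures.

k = ln2 / t½ = 0.693147 / 41.3 = 0.01678 h⁻¹
CL = k × Vd = 0.01678 × 125 = 2.098 L/h
At steady state, F × (Dose/τ) = Css × CL.
Dose = Css × CL × τ / F = 10.3 × 2.098 × 6.20 / 0.94 = 142.5 mg

143 mg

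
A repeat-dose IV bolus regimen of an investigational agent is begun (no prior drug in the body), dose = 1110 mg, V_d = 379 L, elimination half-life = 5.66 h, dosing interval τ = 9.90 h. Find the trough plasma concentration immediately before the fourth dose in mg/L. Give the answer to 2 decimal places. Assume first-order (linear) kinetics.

1.21 mg/L

C₀ per dose = Dose / Vd = 1110 / 379 = 2.929 mg/L
k = ln2 / t½ = 0.693147 / 5.66 = 0.1225 h⁻¹
Fraction remaining after one interval: r = e^(−kτ) = e^(−0.1225 × 9.90) = 0.2974
Before dose 4, 3 doses have been given (aged 1τ, 2τ, 3τ).
C_trough = C₀ × (r + r² + … + r^3) = C₀ × r(1−r^3)/(1−r)
        = 2.929 × 0.2974 × (1 − 0.02630) / (1 − 0.2974) = 1.207 mg/L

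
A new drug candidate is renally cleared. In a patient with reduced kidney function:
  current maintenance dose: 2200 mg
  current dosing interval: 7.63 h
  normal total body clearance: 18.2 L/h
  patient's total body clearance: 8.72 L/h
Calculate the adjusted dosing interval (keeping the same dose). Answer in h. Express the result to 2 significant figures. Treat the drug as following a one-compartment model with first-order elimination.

16 h

To keep the same average steady-state level, dosing rate must scale with clearance.
CL ratio = 8.72 / 18.2 = 0.4791
New interval (same dose) = 7.63 / 0.4791 = 15.93 h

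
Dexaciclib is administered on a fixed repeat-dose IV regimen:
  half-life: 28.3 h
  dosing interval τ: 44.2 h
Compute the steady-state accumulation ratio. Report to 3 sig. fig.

k = ln2 / t½ = 0.693147 / 28.3 = 0.02449 h⁻¹
e^(−kτ) = e^(−0.02449 × 44.2) = 0.3388
Accumulation ratio R = 1 / (1 − e^(−kτ)) = 1 / (1 − 0.3388) = 1.512

1.51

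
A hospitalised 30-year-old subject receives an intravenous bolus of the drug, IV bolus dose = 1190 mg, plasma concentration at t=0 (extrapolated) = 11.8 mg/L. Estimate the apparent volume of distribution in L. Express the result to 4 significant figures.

100.8 L

Vd = Dose / C₀ = 1190 / 11.8 = 100.8 L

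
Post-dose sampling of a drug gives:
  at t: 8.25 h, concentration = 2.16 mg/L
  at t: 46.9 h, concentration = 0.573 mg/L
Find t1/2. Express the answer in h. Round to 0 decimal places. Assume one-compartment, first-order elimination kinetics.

20 h

k = ln(C₁/C₂) / (t₂ − t₁) = ln(2.16/0.573) / (46.9 − 8.25)
  = 1.327 / 38.65 = 0.03433 h⁻¹
t½ = ln2 / k = 0.693147 / 0.03433 = 20.19 h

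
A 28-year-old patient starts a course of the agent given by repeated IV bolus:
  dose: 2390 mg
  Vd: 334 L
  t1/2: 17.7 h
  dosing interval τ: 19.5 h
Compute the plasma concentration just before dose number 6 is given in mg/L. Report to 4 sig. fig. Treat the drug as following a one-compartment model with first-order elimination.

C₀ per dose = Dose / Vd = 2390 / 334 = 7.156 mg/L
k = ln2 / t½ = 0.693147 / 17.7 = 0.03916 h⁻¹
Fraction remaining after one interval: r = e^(−kτ) = e^(−0.03916 × 19.5) = 0.4660
Before dose 6, 5 doses have been given (aged 1τ, 2τ, 3τ, 4τ, 5τ).
C_trough = C₀ × (r + r² + … + r^5) = C₀ × r(1−r^5)/(1−r)
        = 7.156 × 0.4660 × (1 − 0.02198) / (1 − 0.4660) = 6.107 mg/L

6.107 mg/L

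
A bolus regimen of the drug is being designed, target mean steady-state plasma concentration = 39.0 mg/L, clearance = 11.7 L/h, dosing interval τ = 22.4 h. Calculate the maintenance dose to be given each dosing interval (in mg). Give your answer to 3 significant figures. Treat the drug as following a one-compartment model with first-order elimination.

At steady state, Dose/τ = Css × CL.
Dose = Css × CL × τ = 39.0 × 11.70 × 22.4 = 10220 mg

10200 mg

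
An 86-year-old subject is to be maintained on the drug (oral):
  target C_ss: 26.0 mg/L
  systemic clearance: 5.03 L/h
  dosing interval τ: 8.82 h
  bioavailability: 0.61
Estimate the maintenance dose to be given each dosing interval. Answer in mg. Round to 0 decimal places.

1891 mg

At steady state, F × (Dose/τ) = Css × CL.
Dose = Css × CL × τ / F = 26.0 × 5.030 × 8.82 / 0.61 = 1891 mg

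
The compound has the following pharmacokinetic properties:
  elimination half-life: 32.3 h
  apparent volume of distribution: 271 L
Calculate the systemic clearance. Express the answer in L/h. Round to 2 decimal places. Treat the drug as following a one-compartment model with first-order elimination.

5.82 L/h

k = ln2 / t½ = 0.693147 / 32.3 = 0.02146 h⁻¹
CL = k × Vd = 0.02146 × 271 = 5.816 L/h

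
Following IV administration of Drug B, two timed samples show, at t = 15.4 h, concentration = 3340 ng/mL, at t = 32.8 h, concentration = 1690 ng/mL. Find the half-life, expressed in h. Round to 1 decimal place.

17.7 h

k = ln(C₁/C₂) / (t₂ − t₁) = ln(3340/1690) / (32.8 − 15.4)
  = 0.6812 / 17.40 = 0.03915 h⁻¹
t½ = ln2 / k = 0.693147 / 0.03915 = 17.70 h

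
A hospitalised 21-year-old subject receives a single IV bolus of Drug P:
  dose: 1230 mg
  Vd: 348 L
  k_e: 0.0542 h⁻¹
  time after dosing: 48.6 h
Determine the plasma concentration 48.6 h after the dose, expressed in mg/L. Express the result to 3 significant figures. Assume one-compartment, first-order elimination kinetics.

C₀ = Dose / Vd = 1230 / 348 = 3.534 mg/L
C = C₀ · e^(−k·t) = 3.534 × e^(−0.05420 × 48.6)
  = 3.534 × 0.07178 = 0.2537 mg/L

0.254 mg/L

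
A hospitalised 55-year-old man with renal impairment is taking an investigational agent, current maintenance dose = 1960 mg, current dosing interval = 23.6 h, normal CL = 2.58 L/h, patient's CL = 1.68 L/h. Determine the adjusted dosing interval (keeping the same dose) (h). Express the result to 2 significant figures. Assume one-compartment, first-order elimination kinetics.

To keep the same average steady-state level, dosing rate must scale with clearance.
CL ratio = 1.68 / 2.58 = 0.6512
New interval (same dose) = 23.6 / 0.6512 = 36.24 h

36 h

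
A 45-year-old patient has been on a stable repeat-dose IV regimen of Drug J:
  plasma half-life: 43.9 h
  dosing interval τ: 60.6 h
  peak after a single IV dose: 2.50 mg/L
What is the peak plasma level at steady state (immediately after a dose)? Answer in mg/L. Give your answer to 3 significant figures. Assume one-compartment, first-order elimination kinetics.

4.06 mg/L

k = ln2 / t½ = 0.693147 / 43.9 = 0.01579 h⁻¹
e^(−kτ) = e^(−0.01579 × 60.6) = 0.3841
Accumulation ratio R = 1 / (1 − e^(−kτ)) = 1 / (1 − 0.3841) = 1.624
Steady-state peak = C₀ × R = 2.50 × 1.624 = 4.060 mg/L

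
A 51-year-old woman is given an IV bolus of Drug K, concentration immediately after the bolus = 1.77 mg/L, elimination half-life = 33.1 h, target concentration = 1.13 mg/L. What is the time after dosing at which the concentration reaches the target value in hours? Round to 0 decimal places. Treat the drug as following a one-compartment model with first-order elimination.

21 h

k = ln2 / t½ = 0.693147 / 33.1 = 0.02094 h⁻¹
t = ln(C₀ / C) / k = ln(1.770 / 1.13) / 0.02094
  = ln(1.566) / 0.02094 = 0.4485 / 0.02094 = 21.42 h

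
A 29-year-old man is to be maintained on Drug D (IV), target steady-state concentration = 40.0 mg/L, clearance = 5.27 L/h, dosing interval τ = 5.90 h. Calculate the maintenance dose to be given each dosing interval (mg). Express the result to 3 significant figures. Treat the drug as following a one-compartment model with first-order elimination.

1240 mg

At steady state, Dose/τ = Css × CL.
Dose = Css × CL × τ = 40.0 × 5.270 × 5.90 = 1244 mg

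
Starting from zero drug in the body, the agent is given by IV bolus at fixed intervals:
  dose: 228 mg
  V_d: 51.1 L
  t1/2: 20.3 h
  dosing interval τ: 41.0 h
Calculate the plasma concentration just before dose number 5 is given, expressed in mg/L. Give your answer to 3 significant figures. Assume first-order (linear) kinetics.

C₀ per dose = Dose / Vd = 228 / 51.1 = 4.462 mg/L
k = ln2 / t½ = 0.693147 / 20.3 = 0.03415 h⁻¹
Fraction remaining after one interval: r = e^(−kτ) = e^(−0.03415 × 41.0) = 0.2466
Before dose 5, 4 doses have been given (aged 1τ, 2τ, 3τ, 4τ).
C_trough = C₀ × (r + r² + … + r^4) = C₀ × r(1−r^4)/(1−r)
        = 4.462 × 0.2466 × (1 − 0.003698) / (1 − 0.2466) = 1.455 mg/L

1.46 mg/L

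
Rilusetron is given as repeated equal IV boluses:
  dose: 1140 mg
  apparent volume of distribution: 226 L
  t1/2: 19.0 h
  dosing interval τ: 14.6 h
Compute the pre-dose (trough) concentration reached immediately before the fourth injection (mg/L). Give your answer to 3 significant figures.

5.72 mg/L

C₀ per dose = Dose / Vd = 1140 / 226 = 5.044 mg/L
k = ln2 / t½ = 0.693147 / 19.0 = 0.03648 h⁻¹
Fraction remaining after one interval: r = e^(−kτ) = e^(−0.03648 × 14.6) = 0.5871
Before dose 4, 3 doses have been given (aged 1τ, 2τ, 3τ).
C_trough = C₀ × (r + r² + … + r^3) = C₀ × r(1−r^3)/(1−r)
        = 5.044 × 0.5871 × (1 − 0.2024) / (1 − 0.5871) = 5.720 mg/L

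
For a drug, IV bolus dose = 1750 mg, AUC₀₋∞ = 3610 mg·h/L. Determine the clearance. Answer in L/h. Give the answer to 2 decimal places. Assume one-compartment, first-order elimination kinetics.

0.48 L/h

CL = Dose / AUC = 1750 / 3610 = 0.4848 L/h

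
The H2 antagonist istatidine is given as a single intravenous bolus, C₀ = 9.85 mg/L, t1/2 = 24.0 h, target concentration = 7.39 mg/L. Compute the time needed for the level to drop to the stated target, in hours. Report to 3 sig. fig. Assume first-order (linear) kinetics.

k = ln2 / t½ = 0.693147 / 24.0 = 0.02888 h⁻¹
t = ln(C₀ / C) / k = ln(9.850 / 7.39) / 0.02888
  = ln(1.333) / 0.02888 = 0.2874 / 0.02888 = 9.952 h

9.95 h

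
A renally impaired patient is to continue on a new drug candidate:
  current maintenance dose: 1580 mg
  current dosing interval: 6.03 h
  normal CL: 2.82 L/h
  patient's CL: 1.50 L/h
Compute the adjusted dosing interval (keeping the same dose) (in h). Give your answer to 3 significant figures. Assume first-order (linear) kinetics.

To keep the same average steady-state level, dosing rate must scale with clearance.
CL ratio = 1.50 / 2.82 = 0.5319
New interval (same dose) = 6.03 / 0.5319 = 11.34 h

11.3 h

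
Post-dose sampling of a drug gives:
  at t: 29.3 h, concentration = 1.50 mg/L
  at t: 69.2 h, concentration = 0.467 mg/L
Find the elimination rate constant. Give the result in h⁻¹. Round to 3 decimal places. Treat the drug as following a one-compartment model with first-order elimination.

k = ln(C₁/C₂) / (t₂ − t₁) = ln(1.50/0.467) / (69.2 − 29.3)
  = 1.167 / 39.90 = 0.02925 h⁻¹

0.029 h⁻¹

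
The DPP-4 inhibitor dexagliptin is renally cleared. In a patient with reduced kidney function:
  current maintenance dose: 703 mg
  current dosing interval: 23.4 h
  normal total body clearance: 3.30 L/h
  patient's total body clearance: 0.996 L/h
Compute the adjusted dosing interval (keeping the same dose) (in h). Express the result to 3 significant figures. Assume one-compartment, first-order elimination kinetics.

77.5 h

To keep the same average steady-state level, dosing rate must scale with clearance.
CL ratio = 0.996 / 3.30 = 0.3018
New interval (same dose) = 23.4 / 0.3018 = 77.53 h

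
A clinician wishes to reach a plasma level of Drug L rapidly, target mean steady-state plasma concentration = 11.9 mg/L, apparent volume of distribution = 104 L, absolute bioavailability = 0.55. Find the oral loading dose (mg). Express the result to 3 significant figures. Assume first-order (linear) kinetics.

2250 mg

LD = Css × Vd / F = 11.9 × 104 / 0.55 = 2250 mg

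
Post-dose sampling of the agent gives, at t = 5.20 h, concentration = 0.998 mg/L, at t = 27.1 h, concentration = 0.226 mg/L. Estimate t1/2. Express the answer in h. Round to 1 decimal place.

k = ln(C₁/C₂) / (t₂ − t₁) = ln(0.998/0.226) / (27.1 − 5.20)
  = 1.485 / 21.90 = 0.06781 h⁻¹
t½ = ln2 / k = 0.693147 / 0.06781 = 10.22 h

10.2 h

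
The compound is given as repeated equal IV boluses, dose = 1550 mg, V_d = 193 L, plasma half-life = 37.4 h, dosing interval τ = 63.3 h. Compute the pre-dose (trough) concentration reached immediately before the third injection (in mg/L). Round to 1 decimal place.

C₀ per dose = Dose / Vd = 1550 / 193 = 8.031 mg/L
k = ln2 / t½ = 0.693147 / 37.4 = 0.01853 h⁻¹
Fraction remaining after one interval: r = e^(−kτ) = e^(−0.01853 × 63.3) = 0.3095
Before dose 3, 2 doses have been given (aged 1τ, 2τ).
C_trough = C₀ × (r + r²) = 8.031 × (0.3095 + 0.09579) = 3.255 mg/L

3.3 mg/L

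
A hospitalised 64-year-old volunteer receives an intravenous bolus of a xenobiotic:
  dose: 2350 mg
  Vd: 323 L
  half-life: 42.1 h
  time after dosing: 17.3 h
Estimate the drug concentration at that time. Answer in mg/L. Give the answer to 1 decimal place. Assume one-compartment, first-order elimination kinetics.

C₀ = Dose / Vd = 2350 / 323 = 7.276 mg/L
k = ln2 / t½ = 0.693147 / 42.1 = 0.01646 h⁻¹
C = C₀ · e^(−k·t) = 7.276 × e^(−0.01646 × 17.3)
  = 7.276 × 0.7522 = 5.473 mg/L

5.5 mg/L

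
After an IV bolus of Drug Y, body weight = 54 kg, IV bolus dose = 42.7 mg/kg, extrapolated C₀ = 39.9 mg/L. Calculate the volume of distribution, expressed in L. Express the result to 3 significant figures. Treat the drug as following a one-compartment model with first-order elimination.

57.8 L

Dose = 42.7 × 54 = 2306 mg
Vd = Dose / C₀ = 2306 / 39.9 = 57.79 L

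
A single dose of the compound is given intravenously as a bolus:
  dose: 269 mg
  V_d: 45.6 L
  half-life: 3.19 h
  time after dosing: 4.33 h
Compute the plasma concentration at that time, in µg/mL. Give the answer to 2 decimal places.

C₀ = Dose / Vd = 269.0 / 45.6 = 5.899 mg/L
k = ln2 / t½ = 0.693147 / 3.19 = 0.2173 h⁻¹
C = C₀ · e^(−k·t) = 5.899 × e^(−0.2173 × 4.33)
  = 5.899 × 0.3903 = 2.302 mg/L
(2.302 mg/L = 2.302 µg/mL)

2.30 µg/mL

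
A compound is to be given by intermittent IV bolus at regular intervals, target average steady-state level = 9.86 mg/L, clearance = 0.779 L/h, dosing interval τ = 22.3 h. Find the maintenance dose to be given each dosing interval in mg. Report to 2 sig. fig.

170 mg

At steady state, Dose/τ = Css × CL.
Dose = Css × CL × τ = 9.86 × 0.7790 × 22.3 = 171.3 mg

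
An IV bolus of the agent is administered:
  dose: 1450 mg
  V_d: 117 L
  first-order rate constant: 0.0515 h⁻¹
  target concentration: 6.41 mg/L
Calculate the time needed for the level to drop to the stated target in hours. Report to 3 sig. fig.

C₀ = Dose / Vd = 1450 / 117 = 12.39 mg/L
t = ln(C₀ / C) / k = ln(12.39 / 6.41) / 0.05150
  = ln(1.933) / 0.05150 = 0.6591 / 0.05150 = 12.80 h

12.8 h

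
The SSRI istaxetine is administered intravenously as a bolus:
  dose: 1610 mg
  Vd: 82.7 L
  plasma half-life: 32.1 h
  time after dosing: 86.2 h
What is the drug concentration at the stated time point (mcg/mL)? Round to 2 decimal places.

C₀ = Dose / Vd = 1610 / 82.7 = 19.47 mg/L
k = ln2 / t½ = 0.693147 / 32.1 = 0.02159 h⁻¹
C = C₀ · e^(−k·t) = 19.47 × e^(−0.02159 × 86.2)
  = 19.47 × 0.1555 = 3.028 mg/L
(3.028 mg/L = 3.028 mcg/mL)

3.03 mcg/mL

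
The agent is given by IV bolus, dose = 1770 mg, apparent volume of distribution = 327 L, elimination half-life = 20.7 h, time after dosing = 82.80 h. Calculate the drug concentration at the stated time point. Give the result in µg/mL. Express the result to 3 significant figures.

0.338 µg/mL

C₀ = Dose / Vd = 1770 / 327 = 5.413 mg/L
k = ln2 / t½ = 0.693147 / 20.7 = 0.03349 h⁻¹
t / t½ = 82.80 / 20.7 = 4 half-lives
C = C₀ × (1/2)^4 = 5.413 × 0.06250 = 0.3383 mg/L
(0.3383 mg/L = 0.3383 µg/mL)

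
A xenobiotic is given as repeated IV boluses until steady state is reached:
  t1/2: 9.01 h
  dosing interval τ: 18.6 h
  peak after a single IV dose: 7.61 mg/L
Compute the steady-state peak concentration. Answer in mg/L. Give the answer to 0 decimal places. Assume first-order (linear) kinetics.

10 mg/L

k = ln2 / t½ = 0.693147 / 9.01 = 0.07693 h⁻¹
e^(−kτ) = e^(−0.07693 × 18.6) = 0.2391
Accumulation ratio R = 1 / (1 − e^(−kτ)) = 1 / (1 − 0.2391) = 1.314
Steady-state peak = C₀ × R = 7.61 × 1.314 = 10.00 mg/L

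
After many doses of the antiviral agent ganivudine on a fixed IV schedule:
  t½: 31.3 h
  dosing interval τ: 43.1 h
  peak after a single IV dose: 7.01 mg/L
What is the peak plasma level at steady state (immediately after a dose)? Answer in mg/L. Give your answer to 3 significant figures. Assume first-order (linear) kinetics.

11.4 mg/L

k = ln2 / t½ = 0.693147 / 31.3 = 0.02215 h⁻¹
e^(−kτ) = e^(−0.02215 × 43.1) = 0.3849
Accumulation ratio R = 1 / (1 − e^(−kτ)) = 1 / (1 − 0.3849) = 1.626
Steady-state peak = C₀ × R = 7.01 × 1.626 = 11.40 mg/L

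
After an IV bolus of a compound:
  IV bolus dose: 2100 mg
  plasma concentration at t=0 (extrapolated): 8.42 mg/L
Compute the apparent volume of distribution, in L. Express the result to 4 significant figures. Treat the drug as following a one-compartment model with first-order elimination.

Vd = Dose / C₀ = 2100 / 8.42 = 249.4 L

249.4 L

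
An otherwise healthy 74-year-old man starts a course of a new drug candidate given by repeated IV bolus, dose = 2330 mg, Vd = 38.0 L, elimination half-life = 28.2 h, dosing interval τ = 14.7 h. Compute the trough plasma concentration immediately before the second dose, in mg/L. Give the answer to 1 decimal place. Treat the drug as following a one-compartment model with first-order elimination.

C₀ per dose = Dose / Vd = 2330 / 38.0 = 61.32 mg/L
k = ln2 / t½ = 0.693147 / 28.2 = 0.02458 h⁻¹
Fraction remaining after one interval: r = e^(−kτ) = e^(−0.02458 × 14.7) = 0.6968
Before dose 2, 1 dose has been given (aged 1τ).
C_trough = C₀ × r = 61.32 × 0.6968 = 42.73 mg/L

42.7 mg/L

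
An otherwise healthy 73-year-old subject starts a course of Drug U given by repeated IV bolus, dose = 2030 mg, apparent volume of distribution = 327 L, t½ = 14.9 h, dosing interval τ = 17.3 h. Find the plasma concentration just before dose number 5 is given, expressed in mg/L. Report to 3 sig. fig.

C₀ per dose = Dose / Vd = 2030 / 327 = 6.208 mg/L
k = ln2 / t½ = 0.693147 / 14.9 = 0.04652 h⁻¹
Fraction remaining after one interval: r = e^(−kτ) = e^(−0.04652 × 17.3) = 0.4472
Before dose 5, 4 doses have been given (aged 1τ, 2τ, 3τ, 4τ).
C_trough = C₀ × (r + r² + … + r^4) = C₀ × r(1−r^4)/(1−r)
        = 6.208 × 0.4472 × (1 − 0.04000) / (1 − 0.4472) = 4.821 mg/L

4.82 mg/L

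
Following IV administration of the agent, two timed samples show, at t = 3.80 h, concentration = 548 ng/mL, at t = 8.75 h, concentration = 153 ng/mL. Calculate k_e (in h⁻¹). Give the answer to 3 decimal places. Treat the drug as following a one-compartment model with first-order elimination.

k = ln(C₁/C₂) / (t₂ − t₁) = ln(548/153) / (8.75 − 3.80)
  = 1.276 / 4.950 = 0.2578 h⁻¹

0.258 h⁻¹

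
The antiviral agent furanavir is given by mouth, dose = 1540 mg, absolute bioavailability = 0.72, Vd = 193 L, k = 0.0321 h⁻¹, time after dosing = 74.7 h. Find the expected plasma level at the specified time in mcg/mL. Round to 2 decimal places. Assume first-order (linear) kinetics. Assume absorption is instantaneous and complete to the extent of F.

Amount reaching circulation = F × Dose = 0.72 × 1540 = 1109 mg
C₀ = F·Dose / Vd = 1109 / 193 = 5.746 mg/L
C = C₀ · e^(−k·t) = 5.746 × e^(−0.03210 × 74.7)
  = 5.746 × 0.09091 = 0.5224 mg/L
(0.5224 mg/L = 0.5224 mcg/mL)

0.52 mcg/mL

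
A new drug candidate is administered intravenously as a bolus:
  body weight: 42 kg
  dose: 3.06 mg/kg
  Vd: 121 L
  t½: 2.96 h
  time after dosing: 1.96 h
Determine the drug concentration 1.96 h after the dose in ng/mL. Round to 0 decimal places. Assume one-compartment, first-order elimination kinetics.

671 ng/mL

Total dose = 3.06 × 42 = 128.5 mg
C₀ = Dose / Vd = 128.5 / 121 = 1.062 mg/L
k = ln2 / t½ = 0.693147 / 2.96 = 0.2342 h⁻¹
C = C₀ · e^(−k·t) = 1.062 × e^(−0.2342 × 1.96)
  = 1.062 × 0.6319 = 0.6711 mg/L
Convert: 0.6711 mg/L × 1000 = 671.1 ng/mL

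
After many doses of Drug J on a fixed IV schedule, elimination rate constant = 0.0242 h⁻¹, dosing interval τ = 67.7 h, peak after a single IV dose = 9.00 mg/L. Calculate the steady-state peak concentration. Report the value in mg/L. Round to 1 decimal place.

e^(−kτ) = e^(−0.02420 × 67.7) = 0.1943
Accumulation ratio R = 1 / (1 − e^(−kτ)) = 1 / (1 − 0.1943) = 1.241
Steady-state peak = C₀ × R = 9.00 × 1.241 = 11.17 mg/L

11.2 mg/L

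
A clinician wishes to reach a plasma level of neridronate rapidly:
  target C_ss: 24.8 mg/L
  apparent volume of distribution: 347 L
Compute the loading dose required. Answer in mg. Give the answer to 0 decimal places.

8606 mg

LD = Css × Vd = 24.8 × 347 = 8606 mg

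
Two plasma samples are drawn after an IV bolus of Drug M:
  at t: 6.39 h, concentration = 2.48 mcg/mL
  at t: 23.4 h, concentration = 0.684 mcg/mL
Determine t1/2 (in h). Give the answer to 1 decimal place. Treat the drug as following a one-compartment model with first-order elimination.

9.2 h

k = ln(C₁/C₂) / (t₂ − t₁) = ln(2.48/0.684) / (23.4 − 6.39)
  = 1.288 / 17.01 = 0.07572 h⁻¹
t½ = ln2 / k = 0.693147 / 0.07572 = 9.154 h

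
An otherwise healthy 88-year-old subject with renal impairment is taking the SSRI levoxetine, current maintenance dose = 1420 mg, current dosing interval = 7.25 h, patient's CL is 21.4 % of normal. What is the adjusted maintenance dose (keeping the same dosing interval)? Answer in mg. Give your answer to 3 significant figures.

304 mg

To keep the same average steady-state level, dosing rate must scale with clearance.
CL ratio = 21.4 / 100 = 0.2140
New dose (same interval) = 1420 × 0.2140 = 303.9 mg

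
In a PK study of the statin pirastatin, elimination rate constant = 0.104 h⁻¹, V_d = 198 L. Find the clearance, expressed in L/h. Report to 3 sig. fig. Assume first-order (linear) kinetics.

20.6 L/h

CL = k × Vd = 0.104 × 198 = 20.59 L/h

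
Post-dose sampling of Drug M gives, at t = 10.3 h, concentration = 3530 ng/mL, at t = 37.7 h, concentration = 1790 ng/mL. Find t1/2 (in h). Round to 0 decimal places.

28 h

k = ln(C₁/C₂) / (t₂ − t₁) = ln(3530/1790) / (37.7 − 10.3)
  = 0.6791 / 27.40 = 0.02478 h⁻¹
t½ = ln2 / k = 0.693147 / 0.02478 = 27.97 h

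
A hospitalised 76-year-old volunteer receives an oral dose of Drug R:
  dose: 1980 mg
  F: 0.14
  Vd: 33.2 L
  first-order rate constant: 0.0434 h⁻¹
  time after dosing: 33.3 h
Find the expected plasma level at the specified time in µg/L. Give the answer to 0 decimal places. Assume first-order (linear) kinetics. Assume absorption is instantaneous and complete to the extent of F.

1968 µg/L

Amount reaching circulation = F × Dose = 0.14 × 1980 = 277.2 mg
C₀ = F·Dose / Vd = 277.2 / 33.2 = 8.349 mg/L
C = C₀ · e^(−k·t) = 8.349 × e^(−0.04340 × 33.3)
  = 8.349 × 0.2357 = 1.968 mg/L
Convert: 1.968 mg/L × 1000 = 1968 µg/L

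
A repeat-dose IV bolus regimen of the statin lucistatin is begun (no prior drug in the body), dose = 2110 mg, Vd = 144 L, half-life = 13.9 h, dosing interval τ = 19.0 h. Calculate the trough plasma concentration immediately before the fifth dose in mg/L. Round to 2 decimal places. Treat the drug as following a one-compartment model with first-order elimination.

9.07 mg/L

C₀ per dose = Dose / Vd = 2110 / 144 = 14.65 mg/L
k = ln2 / t½ = 0.693147 / 13.9 = 0.04987 h⁻¹
Fraction remaining after one interval: r = e^(−kτ) = e^(−0.04987 × 19.0) = 0.3877
Before dose 5, 4 doses have been given (aged 1τ, 2τ, 3τ, 4τ).
C_trough = C₀ × (r + r² + … + r^4) = C₀ × r(1−r^4)/(1−r)
        = 14.65 × 0.3877 × (1 − 0.02259) / (1 − 0.3877) = 9.067 mg/L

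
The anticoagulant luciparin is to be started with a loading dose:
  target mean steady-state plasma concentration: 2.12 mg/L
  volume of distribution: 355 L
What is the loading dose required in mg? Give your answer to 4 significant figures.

LD = Css × Vd = 2.12 × 355 = 752.6 mg

752.6 mg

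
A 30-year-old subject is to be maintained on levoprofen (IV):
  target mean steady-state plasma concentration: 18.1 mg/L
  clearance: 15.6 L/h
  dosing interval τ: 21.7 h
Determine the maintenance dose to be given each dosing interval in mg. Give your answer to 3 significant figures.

At steady state, Dose/τ = Css × CL.
Dose = Css × CL × τ = 18.1 × 15.60 × 21.7 = 6127 mg

6130 mg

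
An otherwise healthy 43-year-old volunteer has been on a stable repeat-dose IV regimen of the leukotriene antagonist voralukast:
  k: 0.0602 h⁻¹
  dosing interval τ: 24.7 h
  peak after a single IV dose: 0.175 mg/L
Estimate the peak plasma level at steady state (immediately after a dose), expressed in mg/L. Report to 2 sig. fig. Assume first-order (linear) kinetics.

e^(−kτ) = e^(−0.06020 × 24.7) = 0.2261
Accumulation ratio R = 1 / (1 − e^(−kτ)) = 1 / (1 − 0.2261) = 1.292
Steady-state peak = C₀ × R = 0.175 × 1.292 = 0.2261 mg/L

0.23 mg/L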